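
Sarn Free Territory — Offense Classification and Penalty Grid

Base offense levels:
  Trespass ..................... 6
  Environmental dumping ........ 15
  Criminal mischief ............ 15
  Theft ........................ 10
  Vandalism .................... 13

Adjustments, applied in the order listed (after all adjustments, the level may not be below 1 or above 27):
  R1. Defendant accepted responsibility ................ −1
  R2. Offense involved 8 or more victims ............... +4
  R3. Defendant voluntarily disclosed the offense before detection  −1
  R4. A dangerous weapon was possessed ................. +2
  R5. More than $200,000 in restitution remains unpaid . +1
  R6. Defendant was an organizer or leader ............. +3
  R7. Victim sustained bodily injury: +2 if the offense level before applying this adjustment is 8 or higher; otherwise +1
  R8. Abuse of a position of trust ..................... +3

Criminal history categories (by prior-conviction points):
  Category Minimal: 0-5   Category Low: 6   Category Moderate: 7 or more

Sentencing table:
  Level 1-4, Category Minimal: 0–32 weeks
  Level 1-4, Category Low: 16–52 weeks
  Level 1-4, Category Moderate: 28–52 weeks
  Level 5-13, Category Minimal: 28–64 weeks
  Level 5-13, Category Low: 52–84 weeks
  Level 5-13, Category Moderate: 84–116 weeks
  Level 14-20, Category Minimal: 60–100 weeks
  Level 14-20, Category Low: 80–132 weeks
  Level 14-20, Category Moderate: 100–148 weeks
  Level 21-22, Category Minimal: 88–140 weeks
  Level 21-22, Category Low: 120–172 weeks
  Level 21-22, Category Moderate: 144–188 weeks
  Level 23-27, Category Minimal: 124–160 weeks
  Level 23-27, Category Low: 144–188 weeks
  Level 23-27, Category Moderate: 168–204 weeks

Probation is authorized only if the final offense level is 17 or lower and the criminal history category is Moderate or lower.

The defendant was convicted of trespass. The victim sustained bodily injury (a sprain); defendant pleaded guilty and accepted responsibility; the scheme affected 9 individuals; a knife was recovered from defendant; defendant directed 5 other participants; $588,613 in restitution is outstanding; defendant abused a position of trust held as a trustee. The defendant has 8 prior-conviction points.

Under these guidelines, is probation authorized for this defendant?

Base offense level for trespass: 6.
R1 applies: 6 − 1 = 5.
R2 applies: 5 + 4 = 9.
R3 does not apply.
R4 applies: 9 + 2 = 11.
R5 applies: 11 + 1 = 12.
R6 applies: 12 + 3 = 15.
R7 applies (level before this adjustment is 15 ≥ 8, so +2): 15 + 2 = 17.
R8 applies: 17 + 3 = 20.
Final offense level: 20.
Criminal history: 8 prior points → Category Moderate (7+).
Level 20 falls in the 14-20 band.
Grid: Level 14-20 × Category Moderate = 100-148 weeks.
Probation check: level 20 > 17 and category Moderate ≤ Moderate → not eligible.

No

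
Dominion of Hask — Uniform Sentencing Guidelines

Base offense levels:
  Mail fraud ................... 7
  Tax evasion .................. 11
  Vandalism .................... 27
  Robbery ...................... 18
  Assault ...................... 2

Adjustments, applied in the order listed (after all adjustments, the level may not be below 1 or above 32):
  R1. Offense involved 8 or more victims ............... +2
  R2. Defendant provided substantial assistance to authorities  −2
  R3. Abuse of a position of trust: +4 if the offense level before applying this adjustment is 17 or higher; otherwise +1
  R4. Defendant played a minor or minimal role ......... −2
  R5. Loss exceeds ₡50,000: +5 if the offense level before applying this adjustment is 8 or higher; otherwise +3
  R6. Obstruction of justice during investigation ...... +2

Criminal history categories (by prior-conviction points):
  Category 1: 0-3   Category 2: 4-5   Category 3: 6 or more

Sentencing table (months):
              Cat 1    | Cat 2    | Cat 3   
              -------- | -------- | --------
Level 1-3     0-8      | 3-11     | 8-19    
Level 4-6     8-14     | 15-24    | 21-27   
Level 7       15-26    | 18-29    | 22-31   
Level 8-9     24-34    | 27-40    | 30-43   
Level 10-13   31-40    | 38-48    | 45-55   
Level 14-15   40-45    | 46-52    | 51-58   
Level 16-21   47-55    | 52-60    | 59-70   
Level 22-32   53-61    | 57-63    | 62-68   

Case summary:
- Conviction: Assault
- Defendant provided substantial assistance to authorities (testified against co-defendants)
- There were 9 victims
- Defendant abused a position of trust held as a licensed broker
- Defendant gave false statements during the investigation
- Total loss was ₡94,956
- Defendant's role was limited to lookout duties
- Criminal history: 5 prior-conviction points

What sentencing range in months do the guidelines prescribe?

Base offense level for assault: 2.
R1 applies: 2 + 2 = 4.
R2 applies: 4 − 2 = 2.
R3 applies (level before this adjustment is 2 < 17, so +1): 2 + 1 = 3.
R4 applies: 3 − 2 = 1.
R5 applies (level before this adjustment is 1 < 8, so +3): 1 + 3 = 4.
R6 applies: 4 + 2 = 6.
Final offense level: 6.
Criminal history: 5 prior points → Category 2 (4-5).
Level 6 falls in the 4-6 band.
Grid: Level 4-6 × Category 2 = 15-24 months.

15-24 months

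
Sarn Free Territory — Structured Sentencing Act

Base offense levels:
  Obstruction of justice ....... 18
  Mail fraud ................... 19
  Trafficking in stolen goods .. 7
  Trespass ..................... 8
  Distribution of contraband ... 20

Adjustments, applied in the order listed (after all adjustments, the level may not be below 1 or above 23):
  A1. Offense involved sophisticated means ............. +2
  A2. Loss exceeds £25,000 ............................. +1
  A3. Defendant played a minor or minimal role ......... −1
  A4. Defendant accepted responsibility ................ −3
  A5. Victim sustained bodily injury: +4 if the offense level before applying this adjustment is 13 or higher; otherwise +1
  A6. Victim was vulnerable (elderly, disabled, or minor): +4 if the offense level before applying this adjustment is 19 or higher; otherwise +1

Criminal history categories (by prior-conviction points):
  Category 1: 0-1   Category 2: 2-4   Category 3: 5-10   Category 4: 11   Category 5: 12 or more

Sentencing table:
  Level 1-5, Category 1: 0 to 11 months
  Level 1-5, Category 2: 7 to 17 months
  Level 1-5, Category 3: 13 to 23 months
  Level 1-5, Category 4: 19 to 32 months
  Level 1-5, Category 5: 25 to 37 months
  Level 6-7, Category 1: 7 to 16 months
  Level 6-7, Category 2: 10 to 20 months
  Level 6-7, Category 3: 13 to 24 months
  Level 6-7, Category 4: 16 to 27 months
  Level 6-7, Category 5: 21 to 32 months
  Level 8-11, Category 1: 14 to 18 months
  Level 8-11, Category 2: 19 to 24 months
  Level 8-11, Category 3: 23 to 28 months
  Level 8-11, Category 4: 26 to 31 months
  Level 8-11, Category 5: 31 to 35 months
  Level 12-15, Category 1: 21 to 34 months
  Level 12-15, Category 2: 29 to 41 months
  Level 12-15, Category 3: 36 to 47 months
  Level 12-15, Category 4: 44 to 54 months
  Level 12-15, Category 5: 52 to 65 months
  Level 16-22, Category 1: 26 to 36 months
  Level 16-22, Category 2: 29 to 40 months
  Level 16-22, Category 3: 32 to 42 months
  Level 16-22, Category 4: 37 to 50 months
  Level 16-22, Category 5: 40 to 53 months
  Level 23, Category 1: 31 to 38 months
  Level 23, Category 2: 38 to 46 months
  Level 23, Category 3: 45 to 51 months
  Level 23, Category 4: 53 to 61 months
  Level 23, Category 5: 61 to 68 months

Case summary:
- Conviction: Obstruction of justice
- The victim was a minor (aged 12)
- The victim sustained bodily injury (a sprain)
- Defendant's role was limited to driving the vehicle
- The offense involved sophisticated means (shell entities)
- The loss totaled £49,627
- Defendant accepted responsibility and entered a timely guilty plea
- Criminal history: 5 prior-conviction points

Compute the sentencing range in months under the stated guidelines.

Base offense level for obstruction of justice: 18.
A1 applies: 18 + 2 = 20.
A2 applies: 20 + 1 = 21.
A3 applies: 21 − 1 = 20.
A4 applies: 20 − 3 = 17.
A5 applies (level before this adjustment is 17 ≥ 13, so +4): 17 + 4 = 21.
A6 applies (level before this adjustment is 21 ≥ 19, so +4): 21 + 4 = 25.
Level 25 exceeds the maximum of 23; capped at 23.
Final offense level: 23.
Criminal history: 5 prior points → Category 3 (5-10).
Level 23 falls in the 23 band.
Grid: Level 23 × Category 3 = 45-51 months.

45-51 months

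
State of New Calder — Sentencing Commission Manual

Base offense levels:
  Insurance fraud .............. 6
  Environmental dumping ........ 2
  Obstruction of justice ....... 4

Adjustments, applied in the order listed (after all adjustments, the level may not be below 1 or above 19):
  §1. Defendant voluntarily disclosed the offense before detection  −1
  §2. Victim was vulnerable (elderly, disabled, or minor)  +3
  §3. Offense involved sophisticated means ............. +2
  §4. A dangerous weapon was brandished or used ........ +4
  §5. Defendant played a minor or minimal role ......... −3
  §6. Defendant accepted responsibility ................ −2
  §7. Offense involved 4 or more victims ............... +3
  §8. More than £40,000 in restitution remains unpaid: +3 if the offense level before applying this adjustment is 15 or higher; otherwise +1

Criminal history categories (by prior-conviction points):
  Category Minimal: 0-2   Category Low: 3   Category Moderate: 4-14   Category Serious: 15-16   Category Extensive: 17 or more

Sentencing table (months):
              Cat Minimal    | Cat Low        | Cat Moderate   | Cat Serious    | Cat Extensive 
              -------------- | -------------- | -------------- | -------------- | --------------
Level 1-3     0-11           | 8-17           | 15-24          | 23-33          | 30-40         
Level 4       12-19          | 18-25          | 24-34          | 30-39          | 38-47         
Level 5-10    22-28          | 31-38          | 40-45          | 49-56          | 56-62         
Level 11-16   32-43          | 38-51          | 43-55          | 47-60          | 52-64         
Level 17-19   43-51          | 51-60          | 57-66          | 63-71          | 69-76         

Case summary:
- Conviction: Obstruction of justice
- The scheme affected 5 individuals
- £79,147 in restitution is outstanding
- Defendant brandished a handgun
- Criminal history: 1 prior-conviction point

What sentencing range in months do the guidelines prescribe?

32-43 months

Base offense level for obstruction of justice: 4.
§1 does not apply.
§2 does not apply.
§3 does not apply.
§4 applies: 4 + 4 = 8.
§5 does not apply.
§6 does not apply.
§7 applies: 8 + 3 = 11.
§8 applies (level before this adjustment is 11 < 15, so +1): 11 + 1 = 12.
Final offense level: 12.
Criminal history: 1 prior point → Category Minimal (0-2).
Level 12 falls in the 11-16 band.
Grid: Level 11-16 × Category Minimal = 32-43 months.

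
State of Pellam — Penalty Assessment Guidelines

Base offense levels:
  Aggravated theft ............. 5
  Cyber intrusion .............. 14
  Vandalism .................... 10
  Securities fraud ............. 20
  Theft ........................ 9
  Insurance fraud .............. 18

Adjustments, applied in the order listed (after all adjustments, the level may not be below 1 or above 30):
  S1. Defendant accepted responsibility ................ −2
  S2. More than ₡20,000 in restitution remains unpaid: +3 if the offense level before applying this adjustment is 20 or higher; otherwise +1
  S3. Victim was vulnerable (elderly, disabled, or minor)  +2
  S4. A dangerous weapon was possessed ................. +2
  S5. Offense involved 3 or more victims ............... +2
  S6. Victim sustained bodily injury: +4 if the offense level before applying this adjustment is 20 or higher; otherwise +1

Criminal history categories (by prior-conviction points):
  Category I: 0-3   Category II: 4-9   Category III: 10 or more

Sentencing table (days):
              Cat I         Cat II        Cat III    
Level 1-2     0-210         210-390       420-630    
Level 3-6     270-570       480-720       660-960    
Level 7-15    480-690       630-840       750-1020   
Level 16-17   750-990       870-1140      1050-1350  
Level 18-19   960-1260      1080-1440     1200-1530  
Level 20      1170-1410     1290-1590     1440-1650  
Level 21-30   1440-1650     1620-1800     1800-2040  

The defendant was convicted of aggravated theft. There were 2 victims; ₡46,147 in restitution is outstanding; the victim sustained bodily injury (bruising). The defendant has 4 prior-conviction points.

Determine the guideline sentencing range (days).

630-840 days

Base offense level for aggravated theft: 5.
S2 applies (level before this adjustment is 5 < 20, so +1): 5 + 1 = 6.
S4 does not apply.
S6 applies (level before this adjustment is 6 < 20, so +1): 6 + 1 = 7.
Final offense level: 7.
Criminal history: 4 prior points → Category II (4-9).
Level 7 falls in the 7-15 band.
Grid: Level 7-15 × Category II = 630-840 days.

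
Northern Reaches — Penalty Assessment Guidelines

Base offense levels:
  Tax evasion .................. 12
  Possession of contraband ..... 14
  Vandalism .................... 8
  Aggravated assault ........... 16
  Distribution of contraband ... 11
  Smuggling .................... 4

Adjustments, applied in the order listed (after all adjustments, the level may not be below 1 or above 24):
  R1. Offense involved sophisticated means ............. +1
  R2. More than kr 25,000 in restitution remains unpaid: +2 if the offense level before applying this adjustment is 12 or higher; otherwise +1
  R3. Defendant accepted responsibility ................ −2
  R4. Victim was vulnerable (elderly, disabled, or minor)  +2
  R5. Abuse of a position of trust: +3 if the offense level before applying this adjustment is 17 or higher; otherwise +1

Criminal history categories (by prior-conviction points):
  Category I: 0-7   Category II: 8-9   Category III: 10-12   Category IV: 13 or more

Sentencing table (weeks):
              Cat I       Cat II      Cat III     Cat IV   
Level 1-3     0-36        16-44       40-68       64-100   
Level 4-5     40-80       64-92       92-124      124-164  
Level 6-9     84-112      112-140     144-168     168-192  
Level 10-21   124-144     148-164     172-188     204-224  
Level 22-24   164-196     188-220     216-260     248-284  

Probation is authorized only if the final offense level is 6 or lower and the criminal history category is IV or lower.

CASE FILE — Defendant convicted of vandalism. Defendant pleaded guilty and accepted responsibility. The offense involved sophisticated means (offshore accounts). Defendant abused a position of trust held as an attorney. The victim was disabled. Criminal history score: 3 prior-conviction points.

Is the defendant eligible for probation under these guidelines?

No

Base offense level for vandalism: 8.
R1 applies: 8 + 1 = 9.
R3 applies: 9 − 2 = 7.
R4 applies: 7 + 2 = 9.
R5 applies (level before this adjustment is 9 < 17, so +1): 9 + 1 = 10.
Final offense level: 10.
Criminal history: 3 prior points → Category I (0-7).
Level 10 falls in the 10-21 band.
Grid: Level 10-21 × Category I = 124-144 weeks.
Probation check: level 10 > 6 and category I ≤ IV → not eligible.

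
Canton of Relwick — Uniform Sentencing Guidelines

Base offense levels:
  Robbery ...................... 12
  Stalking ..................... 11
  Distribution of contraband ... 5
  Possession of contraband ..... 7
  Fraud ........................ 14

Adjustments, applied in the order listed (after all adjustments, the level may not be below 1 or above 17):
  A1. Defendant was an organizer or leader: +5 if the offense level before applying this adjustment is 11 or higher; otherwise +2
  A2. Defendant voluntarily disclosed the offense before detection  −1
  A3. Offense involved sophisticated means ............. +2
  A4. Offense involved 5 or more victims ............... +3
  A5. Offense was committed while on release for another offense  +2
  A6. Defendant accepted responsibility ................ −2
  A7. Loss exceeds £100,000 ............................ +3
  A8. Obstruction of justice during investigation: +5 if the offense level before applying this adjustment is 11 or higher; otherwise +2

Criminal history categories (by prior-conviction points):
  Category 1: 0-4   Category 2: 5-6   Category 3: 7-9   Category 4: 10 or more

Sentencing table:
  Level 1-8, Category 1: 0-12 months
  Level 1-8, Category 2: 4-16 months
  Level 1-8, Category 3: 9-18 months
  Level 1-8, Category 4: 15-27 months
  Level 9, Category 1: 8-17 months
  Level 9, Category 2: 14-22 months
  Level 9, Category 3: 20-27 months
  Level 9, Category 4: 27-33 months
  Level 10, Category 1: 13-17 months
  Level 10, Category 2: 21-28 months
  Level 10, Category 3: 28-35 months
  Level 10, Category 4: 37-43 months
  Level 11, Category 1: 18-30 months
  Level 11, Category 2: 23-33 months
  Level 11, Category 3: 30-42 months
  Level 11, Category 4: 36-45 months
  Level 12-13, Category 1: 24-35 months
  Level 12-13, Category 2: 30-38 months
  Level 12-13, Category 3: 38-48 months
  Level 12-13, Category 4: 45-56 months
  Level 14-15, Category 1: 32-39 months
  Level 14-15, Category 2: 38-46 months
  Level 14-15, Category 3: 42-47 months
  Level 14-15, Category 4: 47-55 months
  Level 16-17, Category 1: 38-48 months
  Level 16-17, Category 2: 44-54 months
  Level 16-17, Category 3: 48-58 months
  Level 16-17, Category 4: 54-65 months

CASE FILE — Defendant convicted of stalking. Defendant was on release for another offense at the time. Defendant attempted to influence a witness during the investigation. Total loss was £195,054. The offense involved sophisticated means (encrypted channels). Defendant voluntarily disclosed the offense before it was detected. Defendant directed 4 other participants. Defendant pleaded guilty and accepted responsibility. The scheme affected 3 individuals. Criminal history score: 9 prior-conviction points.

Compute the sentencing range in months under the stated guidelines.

Base offense level for stalking: 11.
A1 applies (level before this adjustment is 11 ≥ 11, so +5): 11 + 5 = 16.
A2 applies: 16 − 1 = 15.
A3 applies: 15 + 2 = 17.
A4 does not apply.
A5 applies: 17 + 2 = 19.
A6 applies: 19 − 2 = 17.
A7 applies: 17 + 3 = 20.
A8 applies (level before this adjustment is 20 ≥ 11, so +5): 20 + 5 = 25.
Level 25 exceeds the maximum of 17; capped at 17.
Final offense level: 17.
Criminal history: 9 prior points → Category 3 (7-9).
Level 17 falls in the 16-17 band.
Grid: Level 16-17 × Category 3 = 48-58 months.

48-58 months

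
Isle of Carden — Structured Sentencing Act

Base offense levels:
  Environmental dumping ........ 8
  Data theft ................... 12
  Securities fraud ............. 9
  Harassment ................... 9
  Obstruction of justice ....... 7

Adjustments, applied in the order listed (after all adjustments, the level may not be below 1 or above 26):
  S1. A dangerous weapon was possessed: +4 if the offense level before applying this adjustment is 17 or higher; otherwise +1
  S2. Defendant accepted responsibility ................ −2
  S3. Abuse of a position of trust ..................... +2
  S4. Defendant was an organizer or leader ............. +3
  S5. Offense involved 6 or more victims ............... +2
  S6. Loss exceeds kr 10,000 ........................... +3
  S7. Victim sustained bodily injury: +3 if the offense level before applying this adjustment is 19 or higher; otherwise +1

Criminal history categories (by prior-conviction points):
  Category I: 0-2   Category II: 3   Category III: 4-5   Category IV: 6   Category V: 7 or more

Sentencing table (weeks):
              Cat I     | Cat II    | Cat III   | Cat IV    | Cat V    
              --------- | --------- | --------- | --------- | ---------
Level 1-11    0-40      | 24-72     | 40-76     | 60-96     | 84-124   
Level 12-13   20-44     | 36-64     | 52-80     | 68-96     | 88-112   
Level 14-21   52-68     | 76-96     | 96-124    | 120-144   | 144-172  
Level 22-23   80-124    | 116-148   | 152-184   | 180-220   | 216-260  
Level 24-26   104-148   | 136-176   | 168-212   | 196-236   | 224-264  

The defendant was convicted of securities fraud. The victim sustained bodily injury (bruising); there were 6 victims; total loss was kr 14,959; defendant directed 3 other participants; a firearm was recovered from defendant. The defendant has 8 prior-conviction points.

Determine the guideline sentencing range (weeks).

Base offense level for securities fraud: 9.
S1 applies (level before this adjustment is 9 < 17, so +1): 9 + 1 = 10.
S2 does not apply.
S4 applies: 10 + 3 = 13.
S5 applies: 13 + 2 = 15.
S6 applies: 15 + 3 = 18.
S7 applies (level before this adjustment is 18 < 19, so +1): 18 + 1 = 19.
Final offense level: 19.
Criminal history: 8 prior points → Category V (7+).
Level 19 falls in the 14-21 band.
Grid: Level 14-21 × Category V = 144-172 weeks.

144-172 weeks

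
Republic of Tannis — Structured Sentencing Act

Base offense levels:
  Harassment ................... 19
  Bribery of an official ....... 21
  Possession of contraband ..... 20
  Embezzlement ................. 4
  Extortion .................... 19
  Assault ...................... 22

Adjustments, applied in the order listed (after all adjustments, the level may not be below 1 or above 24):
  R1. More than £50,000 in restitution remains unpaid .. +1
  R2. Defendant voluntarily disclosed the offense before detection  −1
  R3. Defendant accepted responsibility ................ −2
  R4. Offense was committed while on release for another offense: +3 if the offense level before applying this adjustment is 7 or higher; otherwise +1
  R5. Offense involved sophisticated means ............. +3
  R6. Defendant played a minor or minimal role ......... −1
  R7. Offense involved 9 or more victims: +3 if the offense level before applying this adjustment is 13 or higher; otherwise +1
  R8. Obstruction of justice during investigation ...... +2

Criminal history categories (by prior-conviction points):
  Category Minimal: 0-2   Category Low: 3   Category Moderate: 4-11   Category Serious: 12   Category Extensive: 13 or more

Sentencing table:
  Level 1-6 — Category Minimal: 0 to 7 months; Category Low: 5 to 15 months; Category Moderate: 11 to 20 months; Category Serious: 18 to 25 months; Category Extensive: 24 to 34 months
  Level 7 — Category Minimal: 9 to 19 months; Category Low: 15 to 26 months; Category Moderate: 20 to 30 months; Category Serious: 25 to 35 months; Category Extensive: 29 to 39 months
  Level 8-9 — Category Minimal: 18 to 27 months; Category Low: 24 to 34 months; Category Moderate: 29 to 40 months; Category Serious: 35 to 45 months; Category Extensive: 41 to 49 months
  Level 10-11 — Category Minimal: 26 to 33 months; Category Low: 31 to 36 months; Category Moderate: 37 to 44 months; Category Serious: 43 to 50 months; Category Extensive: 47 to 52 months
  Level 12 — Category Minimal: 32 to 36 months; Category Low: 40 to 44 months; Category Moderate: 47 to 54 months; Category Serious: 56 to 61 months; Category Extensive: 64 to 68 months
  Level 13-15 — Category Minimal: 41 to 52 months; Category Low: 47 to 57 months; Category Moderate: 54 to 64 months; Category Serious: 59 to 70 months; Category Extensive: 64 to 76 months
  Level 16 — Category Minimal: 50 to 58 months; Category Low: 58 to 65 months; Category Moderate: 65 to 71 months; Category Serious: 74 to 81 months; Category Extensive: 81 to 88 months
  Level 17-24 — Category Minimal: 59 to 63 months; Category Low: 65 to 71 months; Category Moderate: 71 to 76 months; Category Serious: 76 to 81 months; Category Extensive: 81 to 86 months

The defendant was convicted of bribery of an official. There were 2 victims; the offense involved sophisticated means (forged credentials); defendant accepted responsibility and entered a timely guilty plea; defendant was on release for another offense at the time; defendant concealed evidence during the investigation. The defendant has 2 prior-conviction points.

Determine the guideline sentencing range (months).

Base offense level for bribery of an official: 21.
R2 does not apply.
R3 applies: 21 − 2 = 19.
R4 applies (level before this adjustment is 19 ≥ 7, so +3): 19 + 3 = 22.
R5 applies: 22 + 3 = 25.
R6 does not apply.
R7 does not apply.
R8 applies: 25 + 2 = 27.
Level 27 exceeds the maximum of 24; capped at 24.
Final offense level: 24.
Criminal history: 2 prior points → Category Minimal (0-2).
Level 24 falls in the 17-24 band.
Grid: Level 17-24 × Category Minimal = 59-63 months.

59-63 months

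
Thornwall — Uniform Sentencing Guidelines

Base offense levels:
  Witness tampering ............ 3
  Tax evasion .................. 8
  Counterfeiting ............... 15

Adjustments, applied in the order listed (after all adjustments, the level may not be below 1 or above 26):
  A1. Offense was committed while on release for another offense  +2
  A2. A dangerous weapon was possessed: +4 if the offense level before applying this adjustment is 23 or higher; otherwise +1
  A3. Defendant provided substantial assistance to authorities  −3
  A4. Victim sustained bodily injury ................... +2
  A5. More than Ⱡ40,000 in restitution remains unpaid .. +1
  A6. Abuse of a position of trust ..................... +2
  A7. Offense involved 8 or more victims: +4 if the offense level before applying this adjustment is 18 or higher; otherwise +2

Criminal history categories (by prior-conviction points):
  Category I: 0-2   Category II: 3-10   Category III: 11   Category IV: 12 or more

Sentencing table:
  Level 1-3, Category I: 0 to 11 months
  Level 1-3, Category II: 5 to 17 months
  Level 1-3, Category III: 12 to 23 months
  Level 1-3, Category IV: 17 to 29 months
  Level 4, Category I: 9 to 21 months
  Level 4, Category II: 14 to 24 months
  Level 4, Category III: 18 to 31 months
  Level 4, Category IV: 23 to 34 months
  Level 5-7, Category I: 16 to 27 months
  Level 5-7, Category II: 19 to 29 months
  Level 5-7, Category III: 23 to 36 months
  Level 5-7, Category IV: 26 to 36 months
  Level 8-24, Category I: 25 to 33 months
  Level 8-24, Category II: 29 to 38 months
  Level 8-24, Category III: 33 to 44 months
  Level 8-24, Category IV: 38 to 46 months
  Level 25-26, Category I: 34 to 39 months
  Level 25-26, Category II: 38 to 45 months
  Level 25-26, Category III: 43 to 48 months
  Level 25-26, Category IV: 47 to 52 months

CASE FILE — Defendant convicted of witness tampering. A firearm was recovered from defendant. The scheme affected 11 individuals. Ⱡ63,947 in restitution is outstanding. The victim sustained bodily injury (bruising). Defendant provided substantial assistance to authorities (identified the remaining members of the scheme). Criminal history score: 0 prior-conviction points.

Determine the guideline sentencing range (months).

16-27 months

Base offense level for witness tampering: 3.
A1 does not apply.
A2 applies (level before this adjustment is 3 < 23, so +1): 3 + 1 = 4.
A3 applies: 4 − 3 = 1.
A4 applies: 1 + 2 = 3.
A5 applies: 3 + 1 = 4.
A7 applies (level before this adjustment is 4 < 18, so +2): 4 + 2 = 6.
Final offense level: 6.
Criminal history: 0 prior points → Category I (0-2).
Level 6 falls in the 5-7 band.
Grid: Level 5-7 × Category I = 16-27 months.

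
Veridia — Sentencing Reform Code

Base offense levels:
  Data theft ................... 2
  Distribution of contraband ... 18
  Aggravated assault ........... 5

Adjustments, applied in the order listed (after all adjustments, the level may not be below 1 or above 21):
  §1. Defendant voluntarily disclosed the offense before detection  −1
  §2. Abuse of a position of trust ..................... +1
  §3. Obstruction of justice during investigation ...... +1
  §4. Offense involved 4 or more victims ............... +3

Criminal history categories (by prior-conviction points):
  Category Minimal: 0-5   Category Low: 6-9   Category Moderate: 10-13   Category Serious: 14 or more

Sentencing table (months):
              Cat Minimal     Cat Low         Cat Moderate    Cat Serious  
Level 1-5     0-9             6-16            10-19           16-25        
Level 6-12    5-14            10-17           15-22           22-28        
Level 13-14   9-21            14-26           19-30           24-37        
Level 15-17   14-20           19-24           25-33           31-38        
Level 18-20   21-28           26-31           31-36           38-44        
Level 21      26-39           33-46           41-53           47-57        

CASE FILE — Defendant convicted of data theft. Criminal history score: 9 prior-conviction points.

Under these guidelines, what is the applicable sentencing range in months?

6-16 months

Base offense level for data theft: 2.
Final offense level: 2.
Criminal history: 9 prior points → Category Low (6-9).
Level 2 falls in the 1-5 band.
Grid: Level 1-5 × Category Low = 6-16 months.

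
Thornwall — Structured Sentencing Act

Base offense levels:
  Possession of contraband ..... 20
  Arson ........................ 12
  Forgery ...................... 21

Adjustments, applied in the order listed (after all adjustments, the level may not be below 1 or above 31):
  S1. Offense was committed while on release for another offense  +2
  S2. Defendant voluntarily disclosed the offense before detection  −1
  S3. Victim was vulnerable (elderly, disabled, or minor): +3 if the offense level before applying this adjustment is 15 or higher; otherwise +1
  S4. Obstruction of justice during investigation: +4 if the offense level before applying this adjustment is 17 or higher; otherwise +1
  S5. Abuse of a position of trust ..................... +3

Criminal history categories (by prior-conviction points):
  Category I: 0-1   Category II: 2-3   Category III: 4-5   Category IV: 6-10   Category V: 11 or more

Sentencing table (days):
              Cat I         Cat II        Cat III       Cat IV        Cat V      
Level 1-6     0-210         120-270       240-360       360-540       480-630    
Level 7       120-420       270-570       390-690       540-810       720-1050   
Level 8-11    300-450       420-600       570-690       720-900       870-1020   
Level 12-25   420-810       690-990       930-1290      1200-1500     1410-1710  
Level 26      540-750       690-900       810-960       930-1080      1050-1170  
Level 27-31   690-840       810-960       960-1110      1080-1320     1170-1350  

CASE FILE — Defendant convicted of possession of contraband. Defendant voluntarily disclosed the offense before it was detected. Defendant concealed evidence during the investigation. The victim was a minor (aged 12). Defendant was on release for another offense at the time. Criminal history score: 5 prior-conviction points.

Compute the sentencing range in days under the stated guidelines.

Base offense level for possession of contraband: 20.
S1 applies: 20 + 2 = 22.
S2 applies: 22 − 1 = 21.
S3 applies (level before this adjustment is 21 ≥ 15, so +3): 21 + 3 = 24.
S4 applies (level before this adjustment is 24 ≥ 17, so +4): 24 + 4 = 28.
S5 does not apply.
Final offense level: 28.
Criminal history: 5 prior points → Category III (4-5).
Level 28 falls in the 27-31 band.
Grid: Level 27-31 × Category III = 960-1110 days.

960-1110 days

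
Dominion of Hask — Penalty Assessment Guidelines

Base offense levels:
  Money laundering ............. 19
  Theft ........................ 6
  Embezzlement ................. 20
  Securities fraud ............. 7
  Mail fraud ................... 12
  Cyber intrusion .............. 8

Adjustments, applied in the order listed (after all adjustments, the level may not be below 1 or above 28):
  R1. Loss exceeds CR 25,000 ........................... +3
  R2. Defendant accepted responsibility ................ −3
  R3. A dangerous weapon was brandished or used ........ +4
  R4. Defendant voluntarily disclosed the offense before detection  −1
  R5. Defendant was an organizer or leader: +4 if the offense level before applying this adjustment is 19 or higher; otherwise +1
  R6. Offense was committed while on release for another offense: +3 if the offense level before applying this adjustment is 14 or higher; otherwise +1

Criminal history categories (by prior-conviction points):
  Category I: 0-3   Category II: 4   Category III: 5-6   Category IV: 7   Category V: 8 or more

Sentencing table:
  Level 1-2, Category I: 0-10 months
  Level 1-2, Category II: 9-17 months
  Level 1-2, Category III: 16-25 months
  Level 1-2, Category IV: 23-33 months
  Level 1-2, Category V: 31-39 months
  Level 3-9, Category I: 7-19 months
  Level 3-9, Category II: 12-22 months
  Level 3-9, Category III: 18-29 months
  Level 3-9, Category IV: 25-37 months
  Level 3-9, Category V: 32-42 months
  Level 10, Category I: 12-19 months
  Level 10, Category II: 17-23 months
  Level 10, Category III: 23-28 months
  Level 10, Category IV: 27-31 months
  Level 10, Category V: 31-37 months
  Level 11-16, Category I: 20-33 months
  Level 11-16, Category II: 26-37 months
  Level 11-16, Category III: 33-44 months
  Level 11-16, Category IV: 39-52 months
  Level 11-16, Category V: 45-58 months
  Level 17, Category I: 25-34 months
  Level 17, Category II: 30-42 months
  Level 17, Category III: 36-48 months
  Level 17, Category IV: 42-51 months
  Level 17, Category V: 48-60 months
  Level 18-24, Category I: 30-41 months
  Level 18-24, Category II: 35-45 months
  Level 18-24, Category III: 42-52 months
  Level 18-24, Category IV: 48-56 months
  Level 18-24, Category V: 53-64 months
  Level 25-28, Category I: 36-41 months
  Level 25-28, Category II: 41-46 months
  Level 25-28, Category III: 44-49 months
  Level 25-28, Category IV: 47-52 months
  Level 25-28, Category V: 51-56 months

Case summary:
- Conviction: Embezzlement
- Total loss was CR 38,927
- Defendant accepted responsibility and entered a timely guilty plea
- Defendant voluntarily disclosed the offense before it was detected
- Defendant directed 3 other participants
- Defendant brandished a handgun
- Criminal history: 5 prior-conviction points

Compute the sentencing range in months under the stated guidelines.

Base offense level for embezzlement: 20.
R1 applies: 20 + 3 = 23.
R2 applies: 23 − 3 = 20.
R3 applies: 20 + 4 = 24.
R4 applies: 24 − 1 = 23.
R5 applies (level before this adjustment is 23 ≥ 19, so +4): 23 + 4 = 27.
R6 does not apply.
Final offense level: 27.
Criminal history: 5 prior points → Category III (5-6).
Level 27 falls in the 25-28 band.
Grid: Level 25-28 × Category III = 44-49 months.

44-49 months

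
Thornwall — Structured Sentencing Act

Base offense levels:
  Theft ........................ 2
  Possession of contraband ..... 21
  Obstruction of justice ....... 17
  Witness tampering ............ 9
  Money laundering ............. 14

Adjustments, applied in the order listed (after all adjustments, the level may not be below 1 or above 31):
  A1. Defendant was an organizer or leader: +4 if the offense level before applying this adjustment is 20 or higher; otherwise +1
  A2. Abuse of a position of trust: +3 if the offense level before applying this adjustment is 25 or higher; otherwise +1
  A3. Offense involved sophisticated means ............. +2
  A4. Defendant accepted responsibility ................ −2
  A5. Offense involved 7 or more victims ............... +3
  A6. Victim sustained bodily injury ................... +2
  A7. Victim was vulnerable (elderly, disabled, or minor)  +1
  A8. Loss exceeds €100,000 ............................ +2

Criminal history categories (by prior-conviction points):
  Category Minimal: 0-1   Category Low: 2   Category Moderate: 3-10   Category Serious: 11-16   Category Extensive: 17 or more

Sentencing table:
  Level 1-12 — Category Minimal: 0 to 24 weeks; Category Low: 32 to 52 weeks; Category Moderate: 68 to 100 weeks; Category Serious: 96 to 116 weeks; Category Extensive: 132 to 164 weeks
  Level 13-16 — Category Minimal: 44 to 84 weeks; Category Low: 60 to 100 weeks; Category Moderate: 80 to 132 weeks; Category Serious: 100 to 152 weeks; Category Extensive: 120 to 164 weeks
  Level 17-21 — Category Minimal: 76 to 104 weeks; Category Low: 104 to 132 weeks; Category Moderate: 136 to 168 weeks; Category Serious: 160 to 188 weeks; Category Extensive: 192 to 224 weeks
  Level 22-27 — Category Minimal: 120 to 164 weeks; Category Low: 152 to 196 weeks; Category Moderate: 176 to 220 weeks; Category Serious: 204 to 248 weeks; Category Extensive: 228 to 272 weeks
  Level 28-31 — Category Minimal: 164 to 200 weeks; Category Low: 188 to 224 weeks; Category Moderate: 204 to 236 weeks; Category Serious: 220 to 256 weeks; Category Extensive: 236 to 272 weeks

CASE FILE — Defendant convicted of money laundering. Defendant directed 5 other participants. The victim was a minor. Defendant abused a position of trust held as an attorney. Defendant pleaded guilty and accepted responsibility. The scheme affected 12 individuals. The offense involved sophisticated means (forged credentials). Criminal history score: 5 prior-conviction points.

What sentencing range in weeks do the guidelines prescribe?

Base offense level for money laundering: 14.
A1 applies (level before this adjustment is 14 < 20, so +1): 14 + 1 = 15.
A2 applies (level before this adjustment is 15 < 25, so +1): 15 + 1 = 16.
A3 applies: 16 + 2 = 18.
A4 applies: 18 − 2 = 16.
A5 applies: 16 + 3 = 19.
A7 applies: 19 + 1 = 20.
Final offense level: 20.
Criminal history: 5 prior points → Category Moderate (3-10).
Level 20 falls in the 17-21 band.
Grid: Level 17-21 × Category Moderate = 136-168 weeks.

136-168 weeks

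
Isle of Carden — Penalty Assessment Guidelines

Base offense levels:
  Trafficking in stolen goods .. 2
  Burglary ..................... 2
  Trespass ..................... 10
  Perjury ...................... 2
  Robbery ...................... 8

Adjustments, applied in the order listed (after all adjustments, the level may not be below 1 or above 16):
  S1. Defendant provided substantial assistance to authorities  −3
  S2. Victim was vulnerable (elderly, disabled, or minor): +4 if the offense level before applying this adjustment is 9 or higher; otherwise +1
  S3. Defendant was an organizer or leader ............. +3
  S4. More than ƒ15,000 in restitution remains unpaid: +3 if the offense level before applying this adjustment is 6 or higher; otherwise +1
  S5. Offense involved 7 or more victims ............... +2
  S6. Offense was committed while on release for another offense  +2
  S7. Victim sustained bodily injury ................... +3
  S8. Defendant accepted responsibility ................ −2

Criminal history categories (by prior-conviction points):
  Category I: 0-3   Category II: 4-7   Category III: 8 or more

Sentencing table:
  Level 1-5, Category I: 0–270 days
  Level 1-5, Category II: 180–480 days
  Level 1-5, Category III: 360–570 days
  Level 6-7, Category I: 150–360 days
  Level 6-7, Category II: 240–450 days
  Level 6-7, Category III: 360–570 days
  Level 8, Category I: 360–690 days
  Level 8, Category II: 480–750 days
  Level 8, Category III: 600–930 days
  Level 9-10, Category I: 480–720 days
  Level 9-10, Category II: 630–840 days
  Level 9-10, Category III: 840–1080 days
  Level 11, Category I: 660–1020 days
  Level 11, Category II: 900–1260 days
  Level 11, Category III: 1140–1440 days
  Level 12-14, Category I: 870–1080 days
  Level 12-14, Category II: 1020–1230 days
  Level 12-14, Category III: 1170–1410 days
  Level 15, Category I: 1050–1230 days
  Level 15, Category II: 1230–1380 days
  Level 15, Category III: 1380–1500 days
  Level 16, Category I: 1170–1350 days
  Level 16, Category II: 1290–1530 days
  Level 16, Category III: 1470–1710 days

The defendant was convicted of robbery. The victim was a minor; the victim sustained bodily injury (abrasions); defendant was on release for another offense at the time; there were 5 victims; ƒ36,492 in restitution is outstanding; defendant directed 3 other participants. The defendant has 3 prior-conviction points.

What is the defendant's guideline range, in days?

1170-1350 days

Base offense level for robbery: 8.
S1 does not apply.
S2 applies (level before this adjustment is 8 < 9, so +1): 8 + 1 = 9.
S3 applies: 9 + 3 = 12.
S4 applies (level before this adjustment is 12 ≥ 6, so +3): 12 + 3 = 15.
S6 applies: 15 + 2 = 17.
S7 applies: 17 + 3 = 20.
Level 20 exceeds the maximum of 16; capped at 16.
Final offense level: 16.
Criminal history: 3 prior points → Category I (0-3).
Level 16 falls in the 16 band.
Grid: Level 16 × Category I = 1170-1350 days.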